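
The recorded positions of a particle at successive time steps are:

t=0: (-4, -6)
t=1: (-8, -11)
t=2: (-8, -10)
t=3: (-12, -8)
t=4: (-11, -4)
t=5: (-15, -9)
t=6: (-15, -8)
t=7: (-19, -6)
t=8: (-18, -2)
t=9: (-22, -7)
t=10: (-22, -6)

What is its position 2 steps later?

(-25, 0)

The moves between consecutive positions are (-4, -5), (+0, +1), (-4, +2), (+1, +4), (-4, -5), (+0, +1), (-4, +2), (+1, +4), (-4, -5), (+0, +1); they repeat the 4-cycle [(-4, -5), (+0, +1), (-4, +2), (+1, +4)].
step 11: apply (-4, +2) → (-26, -4)
step 12: apply (+1, +4) → (-25, 0)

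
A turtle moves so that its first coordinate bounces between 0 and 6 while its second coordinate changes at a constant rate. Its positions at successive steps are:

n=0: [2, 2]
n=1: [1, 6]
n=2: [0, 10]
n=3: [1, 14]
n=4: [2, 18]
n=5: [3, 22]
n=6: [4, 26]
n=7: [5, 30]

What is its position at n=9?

The first coordinate travels 1 per step and bounces off the walls at 0 and 6.
  step 8: 5 → 6
  step 9: 6 → 5
The second coordinate changes by +4 each step: at step 9 it is 38.

[5, 38]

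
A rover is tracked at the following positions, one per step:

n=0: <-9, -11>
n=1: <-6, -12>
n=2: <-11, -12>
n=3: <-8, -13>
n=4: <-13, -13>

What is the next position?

<-10, -14>

Differencing gives <+3, -1>, <-5, +0>, <+3, -1>, <-5, +0>. This is the pattern <+3, -1>, <-5, +0> repeated.
step 5: apply <+3, -1> → <-10, -14>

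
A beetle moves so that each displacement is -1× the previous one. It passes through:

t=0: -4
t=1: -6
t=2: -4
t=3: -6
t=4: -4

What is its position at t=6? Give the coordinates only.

-4

Step-to-step displacements: -2, +2, -2, +2; each is -1× the previous.
step 5: -4 − 2 → -6
step 6: -6 + 2 → -4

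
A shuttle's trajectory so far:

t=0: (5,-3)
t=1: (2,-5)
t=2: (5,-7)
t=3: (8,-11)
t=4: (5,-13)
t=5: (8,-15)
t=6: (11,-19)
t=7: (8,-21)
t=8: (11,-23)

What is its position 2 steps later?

Step-to-step displacements: (-3,-2), (+3,-2), (+3,-4), (-3,-2), (+3,-2), (+3,-4), (-3,-2), (+3,-2) — a repeating cycle of length 3.
step 9: apply (+3,-4) → (14,-27)
step 10: apply (-3,-2) → (11,-29)

(11,-29)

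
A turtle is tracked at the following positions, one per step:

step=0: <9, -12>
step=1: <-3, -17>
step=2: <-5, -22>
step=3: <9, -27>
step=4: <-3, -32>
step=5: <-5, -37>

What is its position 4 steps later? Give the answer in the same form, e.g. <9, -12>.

The first coordinate repeats the cycle [9, -3, -5] with period 3; step 9 mod 3 = 0, giving 9.
The second coordinate changes by -5 each step, so at step 9 it is -12 + 9·(-5) = -57.

<9, -57>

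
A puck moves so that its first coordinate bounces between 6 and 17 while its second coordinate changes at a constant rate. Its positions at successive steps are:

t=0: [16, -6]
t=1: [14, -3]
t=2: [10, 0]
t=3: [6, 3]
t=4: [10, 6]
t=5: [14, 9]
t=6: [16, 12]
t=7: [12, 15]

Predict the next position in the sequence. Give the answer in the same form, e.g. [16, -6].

[8, 18]

The first coordinate reflects between 6 and 17, moving 4 per step.
  step 8: 12 → 8
The second coordinate changes by +3 each step: at step 8 it is 18.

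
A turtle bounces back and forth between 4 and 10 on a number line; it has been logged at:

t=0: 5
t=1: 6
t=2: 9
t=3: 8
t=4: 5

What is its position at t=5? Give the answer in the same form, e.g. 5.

The value travels 3 per step and bounces off the walls at 4 and 10.
  step 5: 5 → 6

6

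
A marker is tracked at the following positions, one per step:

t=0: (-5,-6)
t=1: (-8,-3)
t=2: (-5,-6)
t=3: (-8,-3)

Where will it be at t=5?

Consecutive displacements (-3,+3), (+3,-3), (-3,+3) scale by a factor of -1 each step.
step 4: (-8,-3) + (+3,-3) → (-5,-6)
step 5: (-5,-6) + (-3,+3) → (-8,-3)

(-8,-3)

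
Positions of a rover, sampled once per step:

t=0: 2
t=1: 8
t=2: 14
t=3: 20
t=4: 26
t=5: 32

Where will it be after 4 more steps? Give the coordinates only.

The position changes by +6 every step.
step 6: 32 + 6 → 38
step 7: 38 + 6 → 44
step 8: 44 + 6 → 50
step 9: 50 + 6 → 56

56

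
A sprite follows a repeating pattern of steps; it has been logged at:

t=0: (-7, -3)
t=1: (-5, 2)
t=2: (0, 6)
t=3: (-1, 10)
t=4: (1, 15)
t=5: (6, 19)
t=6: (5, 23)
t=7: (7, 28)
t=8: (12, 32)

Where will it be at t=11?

(18, 45)

Differencing gives (+2, +5), (+5, +4), (-1, +4), (+2, +5), (+5, +4), (-1, +4), (+2, +5), (+5, +4). This is the pattern (+2, +5), (+5, +4), (-1, +4) repeated.
step 9: apply (-1, +4) → (11, 36)
step 10: apply (+2, +5) → (13, 41)
step 11: apply (+5, +4) → (18, 45)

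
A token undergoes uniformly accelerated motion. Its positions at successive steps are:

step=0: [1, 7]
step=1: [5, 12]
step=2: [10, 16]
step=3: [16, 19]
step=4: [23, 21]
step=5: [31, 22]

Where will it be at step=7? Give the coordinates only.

Taking differences between consecutive positions: [+4, +5], [+5, +4], [+6, +3], [+7, +2], [+8, +1]. These grow by [+1, -1] each step.
step 6: [31, 22] + [+9, +0] → [40, 22]
step 7: [40, 22] + [+10, -1] → [50, 21]

[50, 21]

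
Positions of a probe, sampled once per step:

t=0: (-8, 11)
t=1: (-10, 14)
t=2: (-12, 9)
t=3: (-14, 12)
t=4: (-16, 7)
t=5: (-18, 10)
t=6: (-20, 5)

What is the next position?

The moves between consecutive positions are (-2, +3), (-2, -5), (-2, +3), (-2, -5), (-2, +3), (-2, -5); they repeat the 2-cycle [(-2, +3), (-2, -5)].
step 7: apply (-2, +3) → (-22, 8)

(-22, 8)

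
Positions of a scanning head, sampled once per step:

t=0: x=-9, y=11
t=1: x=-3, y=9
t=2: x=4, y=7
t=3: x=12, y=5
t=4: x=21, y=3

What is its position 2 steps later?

x=42, y=-1

First differences are (+6,-2), (+7,-2), (+8,-2), (+9,-2); their common second difference is (+1,+0) (constant acceleration).
step 5: x=21, y=3 + (+10,-2) → x=31, y=1
step 6: x=31, y=1 + (+11,-2) → x=42, y=-1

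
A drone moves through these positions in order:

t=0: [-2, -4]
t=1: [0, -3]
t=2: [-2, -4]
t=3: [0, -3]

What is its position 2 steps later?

Consecutive displacements [+2, +1], [-2, -1], [+2, +1] scale by a factor of -1 each step.
step 4: [0, -3] + [-2, -1] → [-2, -4]
step 5: [-2, -4] + [+2, +1] → [0, -3]

[0, -3]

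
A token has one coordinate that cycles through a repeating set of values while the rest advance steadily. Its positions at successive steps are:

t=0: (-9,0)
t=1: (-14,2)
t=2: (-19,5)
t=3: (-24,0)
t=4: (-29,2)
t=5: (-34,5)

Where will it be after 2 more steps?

(-44,2)

First: linear, -5 per step → -44 at step 7.
Second: cycles through 0, 2, 5 every 3 steps. Step 7 lands at position 1 of the cycle → 2.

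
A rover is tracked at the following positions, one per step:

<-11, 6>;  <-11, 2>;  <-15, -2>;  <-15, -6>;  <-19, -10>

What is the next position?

Step-to-step displacements: <+0, -4>, <-4, -4>, <+0, -4>, <-4, -4> — a repeating cycle of length 2.
step 5: apply <+0, -4> → <-19, -14>

<-19, -14>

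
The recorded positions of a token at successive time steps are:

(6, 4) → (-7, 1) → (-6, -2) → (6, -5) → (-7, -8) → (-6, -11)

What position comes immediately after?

(6, -14)

The first coordinate repeats the cycle [6, -7, -6] with period 3; step 6 mod 3 = 0, giving 6.
The second coordinate changes by -3 each step, so at step 6 it is 4 + 6·(-3) = -14.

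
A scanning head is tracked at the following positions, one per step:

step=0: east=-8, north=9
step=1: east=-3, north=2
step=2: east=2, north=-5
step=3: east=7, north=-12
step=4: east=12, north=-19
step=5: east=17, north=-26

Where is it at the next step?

Constant displacement of (+5, -7) per step.
step 6: east=17, north=-26 + (+5, -7) → east=22, north=-33

east=22, north=-33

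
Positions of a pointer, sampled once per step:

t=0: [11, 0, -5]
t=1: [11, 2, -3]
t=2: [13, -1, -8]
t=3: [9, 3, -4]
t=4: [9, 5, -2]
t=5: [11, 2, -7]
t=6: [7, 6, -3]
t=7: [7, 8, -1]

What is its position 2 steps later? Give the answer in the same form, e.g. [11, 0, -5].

Step-to-step displacements: [+0, +2, +2], [+2, -3, -5], [-4, +4, +4], [+0, +2, +2], [+2, -3, -5], [-4, +4, +4], [+0, +2, +2] — a repeating cycle of length 3.
step 8: apply [+2, -3, -5] → [9, 5, -6]
step 9: apply [-4, +4, +4] → [5, 9, -2]

[5, 9, -2]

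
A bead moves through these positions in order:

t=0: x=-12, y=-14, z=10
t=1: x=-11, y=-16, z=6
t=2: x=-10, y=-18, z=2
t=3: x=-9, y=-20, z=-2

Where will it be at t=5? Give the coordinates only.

Each step adds (+1,-2,-4) to the position.
step 4: x=-9, y=-20, z=-2 + (+1,-2,-4) → x=-8, y=-22, z=-6
step 5: x=-8, y=-22, z=-6 + (+1,-2,-4) → x=-7, y=-24, z=-10

x=-7, y=-24, z=-10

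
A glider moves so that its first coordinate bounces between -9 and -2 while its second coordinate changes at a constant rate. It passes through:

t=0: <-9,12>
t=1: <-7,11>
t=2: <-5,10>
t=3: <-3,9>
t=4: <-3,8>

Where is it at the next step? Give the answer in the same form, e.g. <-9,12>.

<-5,7>

The first coordinate travels 2 per step and bounces off the walls at -9 and -2.
  step 5: -3 → -5
The second coordinate changes by -1 each step: at step 5 it is 7.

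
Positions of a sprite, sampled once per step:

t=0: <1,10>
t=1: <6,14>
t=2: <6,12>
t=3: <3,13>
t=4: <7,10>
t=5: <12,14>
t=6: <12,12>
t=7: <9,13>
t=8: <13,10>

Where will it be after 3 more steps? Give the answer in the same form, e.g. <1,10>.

Step-to-step displacements: <+5,+4>, <+0,-2>, <-3,+1>, <+4,-3>, <+5,+4>, <+0,-2>, <-3,+1>, <+4,-3> — a repeating cycle of length 4.
step 9: apply <+5,+4> → <18,14>
step 10: apply <+0,-2> → <18,12>
step 11: apply <-3,+1> → <15,13>

<15,13>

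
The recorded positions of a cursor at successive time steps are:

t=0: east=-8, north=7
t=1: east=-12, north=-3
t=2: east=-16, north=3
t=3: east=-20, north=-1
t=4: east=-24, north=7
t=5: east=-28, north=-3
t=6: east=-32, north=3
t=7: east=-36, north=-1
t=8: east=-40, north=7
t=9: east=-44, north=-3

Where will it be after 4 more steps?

east=-60, north=-3

East: linear, -4 per step → -60 at step 13.
North: cycles through 7, -3, 3, -1 every 4 steps. Step 13 lands at position 1 of the cycle → -3.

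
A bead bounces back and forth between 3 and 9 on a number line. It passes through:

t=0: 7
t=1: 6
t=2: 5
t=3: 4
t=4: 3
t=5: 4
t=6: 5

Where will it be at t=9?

8

The value travels 1 per step and bounces off the walls at 3 and 9.
  step 7: 5 → 6
  step 8: 6 → 7
  step 9: 7 → 8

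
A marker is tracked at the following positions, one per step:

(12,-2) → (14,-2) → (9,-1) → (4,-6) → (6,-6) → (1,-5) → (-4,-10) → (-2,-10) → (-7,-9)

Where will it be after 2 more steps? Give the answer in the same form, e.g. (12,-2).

(-10,-14)

The moves between consecutive positions are (+2,+0), (-5,+1), (-5,-5), (+2,+0), (-5,+1), (-5,-5), (+2,+0), (-5,+1); they repeat the 3-cycle [(+2,+0), (-5,+1), (-5,-5)].
step 9: apply (-5,-5) → (-12,-14)
step 10: apply (+2,+0) → (-10,-14)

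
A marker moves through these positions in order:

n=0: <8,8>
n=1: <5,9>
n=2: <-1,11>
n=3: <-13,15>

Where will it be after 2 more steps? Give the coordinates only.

<-85,39>

Consecutive displacements <-3,+1>, <-6,+2>, <-12,+4> scale by a factor of 2 each step.
step 4: <-13,15> + <-24,+8> → <-37,23>
step 5: <-37,23> + <-48,+16> → <-85,39>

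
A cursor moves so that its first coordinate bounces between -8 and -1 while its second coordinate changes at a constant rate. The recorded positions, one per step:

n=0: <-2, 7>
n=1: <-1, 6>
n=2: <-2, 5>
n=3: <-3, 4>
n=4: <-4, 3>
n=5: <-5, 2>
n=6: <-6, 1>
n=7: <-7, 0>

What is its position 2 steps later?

The first coordinate travels 1 per step and bounces off the walls at -8 and -1.
  step 8: -7 → -8
  step 9: -8 → -7
The second coordinate changes by -1 each step: at step 9 it is -2.

<-7, -2>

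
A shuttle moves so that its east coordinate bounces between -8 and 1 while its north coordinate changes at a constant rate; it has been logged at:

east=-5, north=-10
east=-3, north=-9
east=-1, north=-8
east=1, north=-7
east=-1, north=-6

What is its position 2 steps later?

The east coordinate travels 2 per step and bounces off the walls at -8 and 1.
  step 5: -1 → -3
  step 6: -3 → -5
The north coordinate changes by +1 each step: at step 6 it is -4.

east=-5, north=-4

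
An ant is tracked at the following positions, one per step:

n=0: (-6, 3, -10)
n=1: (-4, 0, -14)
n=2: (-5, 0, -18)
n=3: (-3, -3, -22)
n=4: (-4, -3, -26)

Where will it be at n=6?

(-3, -6, -34)

Step-to-step displacements: (+2, -3, -4), (-1, +0, -4), (+2, -3, -4), (-1, +0, -4) — a repeating cycle of length 2.
step 5: apply (+2, -3, -4) → (-2, -6, -30)
step 6: apply (-1, +0, -4) → (-3, -6, -34)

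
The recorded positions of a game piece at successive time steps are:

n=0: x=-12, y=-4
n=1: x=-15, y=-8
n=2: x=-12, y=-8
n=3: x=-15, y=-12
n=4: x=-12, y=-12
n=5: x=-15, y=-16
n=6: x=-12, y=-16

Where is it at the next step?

x=-15, y=-20

The moves between consecutive positions are (-3,-4), (+3,+0), (-3,-4), (+3,+0), (-3,-4), (+3,+0); they repeat the 2-cycle [(-3,-4), (+3,+0)].
step 7: apply (-3,-4) → x=-15, y=-20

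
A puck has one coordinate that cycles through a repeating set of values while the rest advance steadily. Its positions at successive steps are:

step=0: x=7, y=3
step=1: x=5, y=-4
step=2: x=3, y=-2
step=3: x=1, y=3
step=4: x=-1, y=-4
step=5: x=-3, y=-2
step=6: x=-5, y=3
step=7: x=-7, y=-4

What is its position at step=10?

The x coordinate changes by -2 each step, so at step 10 it is 7 + 10·(-2) = -13.
The y coordinate repeats the cycle [3, -4, -2] with period 3; step 10 mod 3 = 1, giving -4.

x=-13, y=-4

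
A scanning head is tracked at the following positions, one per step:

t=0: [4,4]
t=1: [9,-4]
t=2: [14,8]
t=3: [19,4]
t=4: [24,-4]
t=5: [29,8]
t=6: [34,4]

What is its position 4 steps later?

The first coordinate changes by +5 each step, so at step 10 it is 4 + 10·(5) = 54.
The second coordinate repeats the cycle [4, -4, 8] with period 3; step 10 mod 3 = 1, giving -4.

[54,-4]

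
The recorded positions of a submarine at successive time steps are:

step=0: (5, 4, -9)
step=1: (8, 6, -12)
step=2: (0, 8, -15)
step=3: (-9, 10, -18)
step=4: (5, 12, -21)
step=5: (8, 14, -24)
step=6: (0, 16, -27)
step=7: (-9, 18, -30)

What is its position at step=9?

(8, 22, -36)

The first coordinate repeats the cycle [5, 8, 0, -9] with period 4; step 9 mod 4 = 1, giving 8.
The second coordinate changes by +2 each step, so at step 9 it is 4 + 9·(2) = 22.
The third coordinate changes by -3 each step, so at step 9 it is -9 + 9·(-3) = -36.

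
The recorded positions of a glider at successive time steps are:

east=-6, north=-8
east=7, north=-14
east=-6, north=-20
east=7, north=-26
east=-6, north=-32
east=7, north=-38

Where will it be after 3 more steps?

east=-6, north=-56

The east coordinate repeats the cycle [-6, 7] with period 2; step 8 mod 2 = 0, giving -6.
The north coordinate changes by -6 each step, so at step 8 it is -8 + 8·(-6) = -56.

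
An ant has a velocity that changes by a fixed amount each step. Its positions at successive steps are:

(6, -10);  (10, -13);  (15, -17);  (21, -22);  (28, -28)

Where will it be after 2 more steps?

First differences are (+4, -3), (+5, -4), (+6, -5), (+7, -6); their common second difference is (+1, -1) (constant acceleration).
step 5: (28, -28) + (+8, -7) → (36, -35)
step 6: (36, -35) + (+9, -8) → (45, -43)

(45, -43)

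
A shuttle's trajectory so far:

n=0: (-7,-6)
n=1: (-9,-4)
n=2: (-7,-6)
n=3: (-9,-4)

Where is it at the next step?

Consecutive displacements (-2,+2), (+2,-2), (-2,+2) scale by a factor of -1 each step.
step 4: (-9,-4) + (+2,-2) → (-7,-6)

(-7,-6)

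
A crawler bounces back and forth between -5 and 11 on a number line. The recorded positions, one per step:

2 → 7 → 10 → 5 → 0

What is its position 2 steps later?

The value travels 5 per step and bounces off the walls at -5 and 11.
  step 5: 0 → -5
  step 6: -5 → 0

0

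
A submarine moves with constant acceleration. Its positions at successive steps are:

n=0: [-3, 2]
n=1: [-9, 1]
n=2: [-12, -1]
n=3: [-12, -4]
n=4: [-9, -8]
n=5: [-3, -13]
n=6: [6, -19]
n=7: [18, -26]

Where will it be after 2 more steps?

[51, -43]

Successive displacements: [-6, -1], [-3, -2], [+0, -3], [+3, -4], [+6, -5], [+9, -6], [+12, -7] — each changes by [+3, -1].
step 8: [18, -26] + [+15, -8] → [33, -34]
step 9: [33, -34] + [+18, -9] → [51, -43]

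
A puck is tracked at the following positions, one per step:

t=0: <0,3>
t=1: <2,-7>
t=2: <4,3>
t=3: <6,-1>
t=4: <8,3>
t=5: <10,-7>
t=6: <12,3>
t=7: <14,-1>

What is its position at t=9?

<18,-7>

First: linear, +2 per step → 18 at step 9.
Second: cycles through 3, -7, 3, -1 every 4 steps. Step 9 lands at position 1 of the cycle → -7.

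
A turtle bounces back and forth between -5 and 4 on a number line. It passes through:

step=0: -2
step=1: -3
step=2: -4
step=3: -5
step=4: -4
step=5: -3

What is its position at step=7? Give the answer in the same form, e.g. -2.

-1

The value travels 1 per step and bounces off the walls at -5 and 4.
  step 6: -3 → -2
  step 7: -2 → -1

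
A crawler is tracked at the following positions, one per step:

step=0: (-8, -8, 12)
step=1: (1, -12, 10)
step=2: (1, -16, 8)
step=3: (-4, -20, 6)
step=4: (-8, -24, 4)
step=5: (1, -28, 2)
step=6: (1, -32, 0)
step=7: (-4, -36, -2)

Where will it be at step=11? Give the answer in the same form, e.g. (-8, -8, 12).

(-4, -52, -10)

The first coordinate repeats the cycle [-8, 1, 1, -4] with period 4; step 11 mod 4 = 3, giving -4.
The second coordinate changes by -4 each step, so at step 11 it is -8 + 11·(-4) = -52.
The third coordinate changes by -2 each step, so at step 11 it is 12 + 11·(-2) = -10.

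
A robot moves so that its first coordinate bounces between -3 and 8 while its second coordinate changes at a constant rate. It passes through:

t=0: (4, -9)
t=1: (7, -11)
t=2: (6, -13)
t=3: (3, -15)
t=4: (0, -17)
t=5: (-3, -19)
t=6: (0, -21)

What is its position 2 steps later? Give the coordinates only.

The first coordinate reflects between -3 and 8, moving 3 per step.
  step 7: 0 → 3
  step 8: 3 → 6
The second coordinate changes by -2 each step: at step 8 it is -25.

(6, -25)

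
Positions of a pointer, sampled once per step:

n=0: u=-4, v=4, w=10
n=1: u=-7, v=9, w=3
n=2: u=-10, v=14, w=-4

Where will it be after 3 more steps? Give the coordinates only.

Constant displacement of (-3,+5,-7) per step.
step 3: u=-10, v=14, w=-4 + (-3,+5,-7) → u=-13, v=19, w=-11
step 4: u=-13, v=19, w=-11 + (-3,+5,-7) → u=-16, v=24, w=-18
step 5: u=-16, v=24, w=-18 + (-3,+5,-7) → u=-19, v=29, w=-25

u=-19, v=29, w=-25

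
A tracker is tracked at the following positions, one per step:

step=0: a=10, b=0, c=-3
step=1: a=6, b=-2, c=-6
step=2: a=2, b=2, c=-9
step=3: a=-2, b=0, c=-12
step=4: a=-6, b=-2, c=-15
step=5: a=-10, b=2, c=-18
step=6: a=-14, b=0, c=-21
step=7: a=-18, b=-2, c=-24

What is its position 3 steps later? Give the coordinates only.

The a coordinate changes by -4 each step, so at step 10 it is 10 + 10·(-4) = -30.
The b coordinate repeats the cycle [0, -2, 2] with period 3; step 10 mod 3 = 1, giving -2.
The c coordinate changes by -3 each step, so at step 10 it is -3 + 10·(-3) = -33.

a=-30, b=-2, c=-33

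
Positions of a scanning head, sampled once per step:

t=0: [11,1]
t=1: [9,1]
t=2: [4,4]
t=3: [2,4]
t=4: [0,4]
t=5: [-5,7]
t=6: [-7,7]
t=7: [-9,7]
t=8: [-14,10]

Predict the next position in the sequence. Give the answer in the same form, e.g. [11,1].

Differencing gives [-2,+0], [-5,+3], [-2,+0], [-2,+0], [-5,+3], [-2,+0], [-2,+0], [-5,+3]. This is the pattern [-2,+0], [-5,+3], [-2,+0] repeated.
step 9: apply [-2,+0] → [-16,10]

[-16,10]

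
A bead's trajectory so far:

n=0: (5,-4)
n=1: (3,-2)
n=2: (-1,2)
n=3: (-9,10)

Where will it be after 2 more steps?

(-57,58)

Consecutive displacements (-2,+2), (-4,+4), (-8,+8) scale by a factor of 2 each step.
step 4: (-9,10) + (-16,+16) → (-25,26)
step 5: (-25,26) + (-32,+32) → (-57,58)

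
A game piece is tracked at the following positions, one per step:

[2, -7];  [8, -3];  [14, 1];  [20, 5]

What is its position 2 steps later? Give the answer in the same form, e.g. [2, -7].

Constant displacement of [+6, +4] per step.
step 4: [20, 5] + [+6, +4] → [26, 9]
step 5: [26, 9] + [+6, +4] → [32, 13]

[32, 13]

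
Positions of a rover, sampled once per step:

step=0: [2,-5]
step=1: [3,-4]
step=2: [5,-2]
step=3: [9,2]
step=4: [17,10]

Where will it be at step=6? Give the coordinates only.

Step-to-step displacements: [+1,+1], [+2,+2], [+4,+4], [+8,+8]; each is 2× the previous.
step 5: [17,10] + [+16,+16] → [33,26]
step 6: [33,26] + [+32,+32] → [65,58]

[65,58]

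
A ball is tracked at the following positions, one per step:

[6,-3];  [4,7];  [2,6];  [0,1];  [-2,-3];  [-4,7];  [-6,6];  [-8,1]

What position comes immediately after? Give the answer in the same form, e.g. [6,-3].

First: linear, -2 per step → -10 at step 8.
Second: cycles through -3, 7, 6, 1 every 4 steps. Step 8 lands at position 0 of the cycle → -3.

[-10,-3]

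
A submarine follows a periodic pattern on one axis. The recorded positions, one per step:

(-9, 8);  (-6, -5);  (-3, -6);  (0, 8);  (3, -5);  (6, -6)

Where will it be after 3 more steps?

(15, -6)

The first coordinate changes by +3 each step, so at step 8 it is -9 + 8·(3) = 15.
The second coordinate repeats the cycle [8, -5, -6] with period 3; step 8 mod 3 = 2, giving -6.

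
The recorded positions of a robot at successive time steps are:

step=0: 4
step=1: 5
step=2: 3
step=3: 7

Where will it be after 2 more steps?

Step-to-step displacements: +1, -2, +4; each is -2× the previous.
step 4: 7 − 8 → -1
step 5: -1 + 16 → 15

15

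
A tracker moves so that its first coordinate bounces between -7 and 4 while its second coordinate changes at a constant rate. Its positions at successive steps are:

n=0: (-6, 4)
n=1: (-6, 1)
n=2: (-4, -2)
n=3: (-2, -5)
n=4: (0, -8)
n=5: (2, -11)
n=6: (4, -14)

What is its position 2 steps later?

The first coordinate travels 2 per step and bounces off the walls at -7 and 4.
  step 7: 4 → 2
  step 8: 2 → 0
The second coordinate changes by -3 each step: at step 8 it is -20.

(0, -20)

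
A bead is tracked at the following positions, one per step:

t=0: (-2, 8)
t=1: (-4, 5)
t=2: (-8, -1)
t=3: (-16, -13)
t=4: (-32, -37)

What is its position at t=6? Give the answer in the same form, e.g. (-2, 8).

Consecutive displacements (-2, -3), (-4, -6), (-8, -12), (-16, -24) scale by a factor of 2 each step.
step 5: (-32, -37) + (-32, -48) → (-64, -85)
step 6: (-64, -85) + (-64, -96) → (-128, -181)

(-128, -181)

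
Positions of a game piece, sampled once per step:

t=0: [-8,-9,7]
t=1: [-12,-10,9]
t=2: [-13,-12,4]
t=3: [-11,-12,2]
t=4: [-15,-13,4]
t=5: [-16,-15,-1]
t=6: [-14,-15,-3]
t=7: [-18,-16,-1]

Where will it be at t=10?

Differencing gives [-4,-1,+2], [-1,-2,-5], [+2,+0,-2], [-4,-1,+2], [-1,-2,-5], [+2,+0,-2], [-4,-1,+2]. This is the pattern [-4,-1,+2], [-1,-2,-5], [+2,+0,-2] repeated.
step 8: apply [-1,-2,-5] → [-19,-18,-6]
step 9: apply [+2,+0,-2] → [-17,-18,-8]
step 10: apply [-4,-1,+2] → [-21,-19,-6]

[-21,-19,-6]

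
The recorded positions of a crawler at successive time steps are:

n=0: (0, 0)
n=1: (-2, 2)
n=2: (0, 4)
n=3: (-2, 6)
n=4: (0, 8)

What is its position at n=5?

First: cycles through 0, -2 every 2 steps. Step 5 lands at position 1 of the cycle → -2.
Second: linear, +2 per step → 10 at step 5.

(-2, 10)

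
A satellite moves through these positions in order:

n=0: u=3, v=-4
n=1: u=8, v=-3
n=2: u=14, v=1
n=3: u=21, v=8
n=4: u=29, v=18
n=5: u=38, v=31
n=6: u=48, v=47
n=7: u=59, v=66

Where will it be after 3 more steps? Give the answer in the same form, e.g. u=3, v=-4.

Taking differences between consecutive positions: (+5, +1), (+6, +4), (+7, +7), (+8, +10), (+9, +13), (+10, +16), (+11, +19). These grow by (+1, +3) each step.
step 8: u=59, v=66 + (+12, +22) → u=71, v=88
step 9: u=71, v=88 + (+13, +25) → u=84, v=113
step 10: u=84, v=113 + (+14, +28) → u=98, v=141

u=98, v=141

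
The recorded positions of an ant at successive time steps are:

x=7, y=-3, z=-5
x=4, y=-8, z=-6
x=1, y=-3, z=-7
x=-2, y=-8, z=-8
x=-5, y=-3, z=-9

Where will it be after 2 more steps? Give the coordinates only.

The x coordinate changes by -3 each step, so at step 6 it is 7 + 6·(-3) = -11.
The y coordinate repeats the cycle [-3, -8] with period 2; step 6 mod 2 = 0, giving -3.
The z coordinate changes by -1 each step, so at step 6 it is -5 + 6·(-1) = -11.

x=-11, y=-3, z=-11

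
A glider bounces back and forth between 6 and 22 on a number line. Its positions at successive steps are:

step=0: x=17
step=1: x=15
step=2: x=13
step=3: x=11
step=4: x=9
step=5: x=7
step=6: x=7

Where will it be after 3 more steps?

The value travels 2 per step and bounces off the walls at 6 and 22.
  step 7: 7 → 9
  step 8: 9 → 11
  step 9: 11 → 13

x=13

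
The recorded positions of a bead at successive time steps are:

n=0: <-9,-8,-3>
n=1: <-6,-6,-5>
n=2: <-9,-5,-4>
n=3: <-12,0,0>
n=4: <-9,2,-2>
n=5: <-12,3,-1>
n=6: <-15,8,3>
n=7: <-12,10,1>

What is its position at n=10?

<-15,18,4>

Differencing gives <+3,+2,-2>, <-3,+1,+1>, <-3,+5,+4>, <+3,+2,-2>, <-3,+1,+1>, <-3,+5,+4>, <+3,+2,-2>. This is the pattern <+3,+2,-2>, <-3,+1,+1>, <-3,+5,+4> repeated.
step 8: apply <-3,+1,+1> → <-15,11,2>
step 9: apply <-3,+5,+4> → <-18,16,6>
step 10: apply <+3,+2,-2> → <-15,18,4>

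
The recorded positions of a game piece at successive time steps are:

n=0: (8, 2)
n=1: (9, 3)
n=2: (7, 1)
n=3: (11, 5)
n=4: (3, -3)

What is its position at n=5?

The jumps are (+1, +1), (-2, -2), (+4, +4), (-8, -8) — a geometric progression with ratio -2.
step 5: (3, -3) + (+16, +16) → (19, 13)

(19, 13)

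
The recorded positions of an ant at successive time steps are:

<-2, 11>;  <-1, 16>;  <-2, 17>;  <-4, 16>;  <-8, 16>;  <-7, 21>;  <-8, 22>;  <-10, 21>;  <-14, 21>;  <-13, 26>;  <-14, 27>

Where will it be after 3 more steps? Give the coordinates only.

<-19, 31>

The moves between consecutive positions are <+1, +5>, <-1, +1>, <-2, -1>, <-4, +0>, <+1, +5>, <-1, +1>, <-2, -1>, <-4, +0>, <+1, +5>, <-1, +1>; they repeat the 4-cycle [<+1, +5>, <-1, +1>, <-2, -1>, <-4, +0>].
step 11: apply <-2, -1> → <-16, 26>
step 12: apply <-4, +0> → <-20, 26>
step 13: apply <+1, +5> → <-19, 31>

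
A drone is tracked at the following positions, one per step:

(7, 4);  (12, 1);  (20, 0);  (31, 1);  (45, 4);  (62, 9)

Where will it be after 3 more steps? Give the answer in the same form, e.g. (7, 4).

Taking differences between consecutive positions: (+5, -3), (+8, -1), (+11, +1), (+14, +3), (+17, +5). These grow by (+3, +2) each step.
step 6: (62, 9) + (+20, +7) → (82, 16)
step 7: (82, 16) + (+23, +9) → (105, 25)
step 8: (105, 25) + (+26, +11) → (131, 36)

(131, 36)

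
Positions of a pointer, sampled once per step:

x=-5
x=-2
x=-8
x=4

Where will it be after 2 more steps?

x=28

Step-to-step displacements: +3, -6, +12; each is -2× the previous.
step 4: 4 − 24 → x=-20
step 5: -20 + 48 → x=28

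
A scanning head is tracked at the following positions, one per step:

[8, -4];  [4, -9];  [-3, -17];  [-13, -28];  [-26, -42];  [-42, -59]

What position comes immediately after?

[-61, -79]

Successive displacements: [-4, -5], [-7, -8], [-10, -11], [-13, -14], [-16, -17] — each changes by [-3, -3].
step 6: [-42, -59] + [-19, -20] → [-61, -79]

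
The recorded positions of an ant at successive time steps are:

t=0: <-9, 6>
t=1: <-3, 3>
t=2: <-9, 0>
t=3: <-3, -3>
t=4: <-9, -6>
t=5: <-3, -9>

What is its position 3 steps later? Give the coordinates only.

<-9, -18>

First: cycles through -9, -3 every 2 steps. Step 8 lands at position 0 of the cycle → -9.
Second: linear, -3 per step → -18 at step 8.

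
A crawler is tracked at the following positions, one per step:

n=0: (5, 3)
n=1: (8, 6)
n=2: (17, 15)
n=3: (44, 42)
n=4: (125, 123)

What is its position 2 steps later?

(1097, 1095)

Consecutive displacements (+3, +3), (+9, +9), (+27, +27), (+81, +81) scale by a factor of 3 each step.
step 5: (125, 123) + (+243, +243) → (368, 366)
step 6: (368, 366) + (+729, +729) → (1097, 1095)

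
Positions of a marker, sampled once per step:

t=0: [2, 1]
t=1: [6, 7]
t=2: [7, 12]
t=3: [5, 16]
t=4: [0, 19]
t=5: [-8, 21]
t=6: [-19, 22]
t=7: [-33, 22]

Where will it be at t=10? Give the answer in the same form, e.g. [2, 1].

Taking differences between consecutive positions: [+4, +6], [+1, +5], [-2, +4], [-5, +3], [-8, +2], [-11, +1], [-14, +0]. These grow by [-3, -1] each step.
step 8: [-33, 22] + [-17, -1] → [-50, 21]
step 9: [-50, 21] + [-20, -2] → [-70, 19]
step 10: [-70, 19] + [-23, -3] → [-93, 16]

[-93, 16]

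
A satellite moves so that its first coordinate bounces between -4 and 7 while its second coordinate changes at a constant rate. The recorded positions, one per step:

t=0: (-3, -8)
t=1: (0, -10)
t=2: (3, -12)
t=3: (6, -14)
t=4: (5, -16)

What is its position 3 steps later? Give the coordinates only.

(-4, -22)

The first coordinate reflects between -4 and 7, moving 3 per step.
  step 5: 5 → 2
  step 6: 2 → -1
  step 7: -1 → -4
The second coordinate changes by -2 each step: at step 7 it is -22.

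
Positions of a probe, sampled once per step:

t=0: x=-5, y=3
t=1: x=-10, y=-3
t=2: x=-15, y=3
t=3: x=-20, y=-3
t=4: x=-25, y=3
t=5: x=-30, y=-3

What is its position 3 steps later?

The x coordinate changes by -5 each step, so at step 8 it is -5 + 8·(-5) = -45.
The y coordinate repeats the cycle [3, -3] with period 2; step 8 mod 2 = 0, giving 3.

x=-45, y=3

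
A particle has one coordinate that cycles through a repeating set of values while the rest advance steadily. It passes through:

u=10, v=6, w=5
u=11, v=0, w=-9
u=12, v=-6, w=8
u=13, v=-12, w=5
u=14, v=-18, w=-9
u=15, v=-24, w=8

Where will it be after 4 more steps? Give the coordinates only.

The u coordinate changes by +1 each step, so at step 9 it is 10 + 9·(1) = 19.
The v coordinate changes by -6 each step, so at step 9 it is 6 + 9·(-6) = -48.
The w coordinate repeats the cycle [5, -9, 8] with period 3; step 9 mod 3 = 0, giving 5.

u=19, v=-48, w=5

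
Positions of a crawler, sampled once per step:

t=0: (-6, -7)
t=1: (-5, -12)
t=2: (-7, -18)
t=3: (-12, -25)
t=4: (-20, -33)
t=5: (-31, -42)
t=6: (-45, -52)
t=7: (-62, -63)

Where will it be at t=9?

(-105, -88)

First differences are (+1, -5), (-2, -6), (-5, -7), (-8, -8), (-11, -9), (-14, -10), (-17, -11); their common second difference is (-3, -1) (constant acceleration).
step 8: (-62, -63) + (-20, -12) → (-82, -75)
step 9: (-82, -75) + (-23, -13) → (-105, -88)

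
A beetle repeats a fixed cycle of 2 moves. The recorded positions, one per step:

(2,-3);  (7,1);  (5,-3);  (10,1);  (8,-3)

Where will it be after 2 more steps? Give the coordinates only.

(11,-3)

Step-to-step displacements: (+5,+4), (-2,-4), (+5,+4), (-2,-4) — a repeating cycle of length 2.
step 5: apply (+5,+4) → (13,1)
step 6: apply (-2,-4) → (11,-3)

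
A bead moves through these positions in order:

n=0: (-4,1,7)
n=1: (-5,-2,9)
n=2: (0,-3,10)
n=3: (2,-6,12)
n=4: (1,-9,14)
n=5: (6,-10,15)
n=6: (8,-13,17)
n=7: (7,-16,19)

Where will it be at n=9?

(14,-20,22)

Step-to-step displacements: (-1,-3,+2), (+5,-1,+1), (+2,-3,+2), (-1,-3,+2), (+5,-1,+1), (+2,-3,+2), (-1,-3,+2) — a repeating cycle of length 3.
step 8: apply (+5,-1,+1) → (12,-17,20)
step 9: apply (+2,-3,+2) → (14,-20,22)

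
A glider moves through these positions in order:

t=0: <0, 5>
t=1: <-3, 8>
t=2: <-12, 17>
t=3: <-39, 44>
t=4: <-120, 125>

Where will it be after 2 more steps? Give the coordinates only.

The jumps are <-3, +3>, <-9, +9>, <-27, +27>, <-81, +81> — a geometric progression with ratio 3.
step 5: <-120, 125> + <-243, +243> → <-363, 368>
step 6: <-363, 368> + <-729, +729> → <-1092, 1097>

<-1092, 1097>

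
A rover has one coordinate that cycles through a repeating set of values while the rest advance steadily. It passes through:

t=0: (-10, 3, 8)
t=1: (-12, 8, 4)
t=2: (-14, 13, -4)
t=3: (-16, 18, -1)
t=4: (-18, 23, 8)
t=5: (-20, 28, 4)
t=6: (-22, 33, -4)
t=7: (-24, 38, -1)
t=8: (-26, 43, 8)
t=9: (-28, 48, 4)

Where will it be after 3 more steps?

The first coordinate changes by -2 each step, so at step 12 it is -10 + 12·(-2) = -34.
The second coordinate changes by +5 each step, so at step 12 it is 3 + 12·(5) = 63.
The third coordinate repeats the cycle [8, 4, -4, -1] with period 4; step 12 mod 4 = 0, giving 8.

(-34, 63, 8)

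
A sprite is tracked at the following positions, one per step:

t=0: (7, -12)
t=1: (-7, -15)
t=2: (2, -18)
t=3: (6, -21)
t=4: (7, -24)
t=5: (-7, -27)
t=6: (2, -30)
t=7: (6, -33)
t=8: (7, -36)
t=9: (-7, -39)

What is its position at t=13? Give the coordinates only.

The first coordinate repeats the cycle [7, -7, 2, 6] with period 4; step 13 mod 4 = 1, giving -7.
The second coordinate changes by -3 each step, so at step 13 it is -12 + 13·(-3) = -51.

(-7, -51)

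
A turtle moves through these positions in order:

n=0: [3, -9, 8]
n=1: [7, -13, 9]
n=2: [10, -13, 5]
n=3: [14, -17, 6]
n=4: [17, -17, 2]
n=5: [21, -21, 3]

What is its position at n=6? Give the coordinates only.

[24, -21, -1]

Differencing gives [+4, -4, +1], [+3, +0, -4], [+4, -4, +1], [+3, +0, -4], [+4, -4, +1]. This is the pattern [+4, -4, +1], [+3, +0, -4] repeated.
step 6: apply [+3, +0, -4] → [24, -21, -1]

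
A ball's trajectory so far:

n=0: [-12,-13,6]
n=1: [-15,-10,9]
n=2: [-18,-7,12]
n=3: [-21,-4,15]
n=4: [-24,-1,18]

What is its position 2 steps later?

[-30,5,24]

Each step adds [-3,+3,+3] to the position.
step 5: [-24,-1,18] + [-3,+3,+3] → [-27,2,21]
step 6: [-27,2,21] + [-3,+3,+3] → [-30,5,24]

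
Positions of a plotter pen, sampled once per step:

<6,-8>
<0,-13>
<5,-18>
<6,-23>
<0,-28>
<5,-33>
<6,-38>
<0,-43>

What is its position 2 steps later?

The first coordinate repeats the cycle [6, 0, 5] with period 3; step 9 mod 3 = 0, giving 6.
The second coordinate changes by -5 each step, so at step 9 it is -8 + 9·(-5) = -53.

<6,-53>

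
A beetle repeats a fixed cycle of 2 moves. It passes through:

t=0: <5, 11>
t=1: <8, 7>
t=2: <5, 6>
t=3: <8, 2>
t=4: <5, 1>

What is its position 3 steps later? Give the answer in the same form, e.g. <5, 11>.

<8, -8>

The moves between consecutive positions are <+3, -4>, <-3, -1>, <+3, -4>, <-3, -1>; they repeat the 2-cycle [<+3, -4>, <-3, -1>].
step 5: apply <+3, -4> → <8, -3>
step 6: apply <-3, -1> → <5, -4>
step 7: apply <+3, -4> → <8, -8>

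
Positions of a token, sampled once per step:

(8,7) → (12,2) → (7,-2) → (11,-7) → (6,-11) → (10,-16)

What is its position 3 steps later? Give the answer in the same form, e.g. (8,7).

(4,-29)

The moves between consecutive positions are (+4,-5), (-5,-4), (+4,-5), (-5,-4), (+4,-5); they repeat the 2-cycle [(+4,-5), (-5,-4)].
step 6: apply (-5,-4) → (5,-20)
step 7: apply (+4,-5) → (9,-25)
step 8: apply (-5,-4) → (4,-29)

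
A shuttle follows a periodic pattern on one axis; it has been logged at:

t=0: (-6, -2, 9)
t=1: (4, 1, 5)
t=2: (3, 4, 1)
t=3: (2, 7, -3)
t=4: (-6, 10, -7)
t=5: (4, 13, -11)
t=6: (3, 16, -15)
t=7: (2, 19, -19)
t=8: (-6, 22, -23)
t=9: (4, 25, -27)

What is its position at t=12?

(-6, 34, -39)

First: cycles through -6, 4, 3, 2 every 4 steps. Step 12 lands at position 0 of the cycle → -6.
Second: linear, +3 per step → 34 at step 12.
Third: linear, -4 per step → -39 at step 12.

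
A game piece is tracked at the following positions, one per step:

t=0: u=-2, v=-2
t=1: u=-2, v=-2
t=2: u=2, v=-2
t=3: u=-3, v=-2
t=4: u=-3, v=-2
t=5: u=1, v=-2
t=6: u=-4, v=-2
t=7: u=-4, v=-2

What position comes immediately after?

Differencing gives (+0, +0), (+4, +0), (-5, +0), (+0, +0), (+4, +0), (-5, +0), (+0, +0). This is the pattern (+0, +0), (+4, +0), (-5, +0) repeated.
step 8: apply (+4, +0) → u=0, v=-2

u=0, v=-2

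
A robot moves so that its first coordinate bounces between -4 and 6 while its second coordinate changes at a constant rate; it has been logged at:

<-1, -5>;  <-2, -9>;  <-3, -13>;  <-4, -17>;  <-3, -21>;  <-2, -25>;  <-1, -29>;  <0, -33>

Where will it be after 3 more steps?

The first coordinate travels 1 per step and bounces off the walls at -4 and 6.
  step 8: 0 → 1
  step 9: 1 → 2
  step 10: 2 → 3
The second coordinate changes by -4 each step: at step 10 it is -45.

<3, -45>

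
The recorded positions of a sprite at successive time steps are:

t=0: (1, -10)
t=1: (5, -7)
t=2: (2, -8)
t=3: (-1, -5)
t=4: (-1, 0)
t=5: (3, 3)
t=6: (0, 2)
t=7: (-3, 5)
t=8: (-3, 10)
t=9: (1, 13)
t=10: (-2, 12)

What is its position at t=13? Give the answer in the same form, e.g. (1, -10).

The moves between consecutive positions are (+4, +3), (-3, -1), (-3, +3), (+0, +5), (+4, +3), (-3, -1), (-3, +3), (+0, +5), (+4, +3), (-3, -1); they repeat the 4-cycle [(+4, +3), (-3, -1), (-3, +3), (+0, +5)].
step 11: apply (-3, +3) → (-5, 15)
step 12: apply (+0, +5) → (-5, 20)
step 13: apply (+4, +3) → (-1, 23)

(-1, 23)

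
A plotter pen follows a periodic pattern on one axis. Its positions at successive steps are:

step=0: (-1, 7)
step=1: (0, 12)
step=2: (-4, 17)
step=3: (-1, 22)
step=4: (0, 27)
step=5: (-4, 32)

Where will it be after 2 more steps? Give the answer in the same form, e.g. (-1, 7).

(0, 42)

First: cycles through -1, 0, -4 every 3 steps. Step 7 lands at position 1 of the cycle → 0.
Second: linear, +5 per step → 42 at step 7.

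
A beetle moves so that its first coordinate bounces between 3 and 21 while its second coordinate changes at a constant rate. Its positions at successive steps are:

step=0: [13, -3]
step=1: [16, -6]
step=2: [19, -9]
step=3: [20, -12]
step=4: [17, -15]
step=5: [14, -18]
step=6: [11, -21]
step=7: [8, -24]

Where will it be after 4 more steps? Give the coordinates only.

The first coordinate travels 3 per step and bounces off the walls at 3 and 21.
  step 8: 8 → 5
  step 9: 5 → 4
  step 10: 4 → 7
  step 11: 7 → 10
The second coordinate changes by -3 each step: at step 11 it is -36.

[10, -36]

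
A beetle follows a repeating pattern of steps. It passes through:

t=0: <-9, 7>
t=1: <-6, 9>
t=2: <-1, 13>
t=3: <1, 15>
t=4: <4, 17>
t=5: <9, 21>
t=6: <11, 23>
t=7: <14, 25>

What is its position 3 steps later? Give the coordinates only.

Differencing gives <+3, +2>, <+5, +4>, <+2, +2>, <+3, +2>, <+5, +4>, <+2, +2>, <+3, +2>. This is the pattern <+3, +2>, <+5, +4>, <+2, +2> repeated.
step 8: apply <+5, +4> → <19, 29>
step 9: apply <+2, +2> → <21, 31>
step 10: apply <+3, +2> → <24, 33>

<24, 33>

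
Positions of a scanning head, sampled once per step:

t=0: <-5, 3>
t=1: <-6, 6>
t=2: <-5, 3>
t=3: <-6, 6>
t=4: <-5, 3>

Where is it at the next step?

The jumps are <-1, +3>, <+1, -3>, <-1, +3>, <+1, -3> — a geometric progression with ratio -1.
step 5: <-5, 3> + <-1, +3> → <-6, 6>

<-6, 6>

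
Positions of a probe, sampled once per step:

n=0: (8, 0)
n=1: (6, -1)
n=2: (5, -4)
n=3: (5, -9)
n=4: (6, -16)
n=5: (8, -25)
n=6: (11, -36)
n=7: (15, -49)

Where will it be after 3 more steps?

First differences are (-2, -1), (-1, -3), (+0, -5), (+1, -7), (+2, -9), (+3, -11), (+4, -13); their common second difference is (+1, -2) (constant acceleration).
step 8: (15, -49) + (+5, -15) → (20, -64)
step 9: (20, -64) + (+6, -17) → (26, -81)
step 10: (26, -81) + (+7, -19) → (33, -100)

(33, -100)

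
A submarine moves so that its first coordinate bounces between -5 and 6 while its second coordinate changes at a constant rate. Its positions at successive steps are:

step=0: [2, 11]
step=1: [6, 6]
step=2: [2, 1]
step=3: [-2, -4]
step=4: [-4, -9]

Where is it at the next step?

[0, -14]

The first coordinate reflects between -5 and 6, moving 4 per step.
  step 5: -4 → 0
The second coordinate changes by -5 each step: at step 5 it is -14.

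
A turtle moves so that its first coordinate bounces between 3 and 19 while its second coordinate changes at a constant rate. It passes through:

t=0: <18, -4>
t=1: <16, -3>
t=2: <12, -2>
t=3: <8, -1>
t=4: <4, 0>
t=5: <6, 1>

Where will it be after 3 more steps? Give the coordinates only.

<18, 4>

The first coordinate travels 4 per step and bounces off the walls at 3 and 19.
  step 6: 6 → 10
  step 7: 10 → 14
  step 8: 14 → 18
The second coordinate changes by +1 each step: at step 8 it is 4.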